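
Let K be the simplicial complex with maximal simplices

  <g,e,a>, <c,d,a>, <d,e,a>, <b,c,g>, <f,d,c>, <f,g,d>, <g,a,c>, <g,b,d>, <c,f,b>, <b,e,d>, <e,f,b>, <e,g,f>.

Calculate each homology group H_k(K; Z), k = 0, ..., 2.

H_0 ≅ Z,  H_1 ≅ Z/2Z,  H_2 = 0.

Take the total order a < b < c < d < e < f < g on the vertex set. Then K (dimension 2) consists of the simplices:

  0-simplices (7): a, b, c, d, e, f, g
  1-simplices (18): ac, ad, ae, ag, bc, bd, be, bf, bg, cd, cf, cg, de, df, dg, ef, eg, fg
  2-simplices (12): acd, acg, ade, aeg, bcf, bcg, bde, bdg, bef, cdf, dfg, efg

Hence C_0 ≅ Z^7, C_1 ≅ Z^18, C_2 ≅ Z^12.

The boundary map ∂_1: C_1 → C_0 is given by ∂[p,q] = [q] − [p].
The 7×18 boundary matrix has rank 6 and Smith normal form diag(1,1,1,1,1,1).

Boundary ∂_2: C_2 → C_1 sends each 2-simplex [p,q,r] to [q,r] − [p,r] + [p,q]. For instance
  ∂aeg = eg − ag + ae,
  ∂acd = cd − ad + ac.
This gives a 18×12 integer matrix of rank 12; reducing to Smith normal form yields diagonal entries (1,1,1,1,1,1,1,1,1,1,1,2).

Computing H_k = (kernel of ∂_k) / (image of ∂_{k+1}):

  H_0: rank C_0 − rank ∂_1 = 7 − 6 = 1, and the invariant factors of ∂_1 are all 1, so H_0 = Z.
  H_1: rank ker ∂_1 − rank ∂_2 = (18 − 6) − 12 = 0, and ∂_2 has invariant factor 2 > 1, so H_1 = Z/2Z.
  H_2: rank ker ∂_2 − rank ∂_3 = (12 − 12) − 0 = 0, and there is no ∂_3, so H_2 = 0.

As a check, the Euler characteristic is 7 − 18 + 12 = 1, which agrees with 1 − 0 + 0 = 1.
(K is a triangulation of the real projective plane RP^2.)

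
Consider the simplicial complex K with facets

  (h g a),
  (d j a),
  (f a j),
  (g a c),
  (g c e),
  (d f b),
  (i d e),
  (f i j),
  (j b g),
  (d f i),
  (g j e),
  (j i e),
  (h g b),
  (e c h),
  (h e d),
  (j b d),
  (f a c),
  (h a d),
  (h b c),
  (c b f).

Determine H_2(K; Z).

Take the total order a < b < c < d < e < f < g < h < i < j on the vertex set. Then K (dimension 2) consists of the simplices:

  0-simplices (10): a, b, c, d, e, f, g, h, i, j
  1-simplices (30): ac, ad, af, ag, ah, aj, bc, bd, bf, bg, bh, bj, ce, cf, cg, ch, de, df, dh, di, dj, eg, eh, ei, ej, fi, fj, gh, gj, ij
  2-simplices (20): acf, acg, adh, adj, afj, agh, bcf, bch, bdf, bdj, bgh, bgj, ceg, ceh, deh, dei, dfi, egj, eij, fij

Hence C_0 ≅ Z^10, C_1 ≅ Z^30, C_2 ≅ Z^20.

∂_1: C_1 → C_0 is given by ∂[p,q] = [q] − [p].
The resulting 10×30 matrix has rank 9, and its Smith normal form has invariant factors (1,1,1,1,1,1,1,1,1).

The boundary map ∂_2: C_2 → C_1 maps a triangle to the signed sum of its edges. For instance
  ∂bcf = cf − bf + bc,
  ∂bgj = gj − bj + bg.
As a 30×20 matrix over Z this has rank 20, with invariant factors (1,1,1,1,1,1,1,1,1,1,1,1,1,1,1,1,1,1,1,2).

Reading off H_k = ker ∂_k / im ∂_{k+1}:

  H_2: rank ker ∂_2 − rank ∂_3 = (20 − 20) − 0 = 0, and there is no ∂_3, so H_2 = 0.

(K is a triangulation of the Klein bottle.)

H_2 ≅ 0.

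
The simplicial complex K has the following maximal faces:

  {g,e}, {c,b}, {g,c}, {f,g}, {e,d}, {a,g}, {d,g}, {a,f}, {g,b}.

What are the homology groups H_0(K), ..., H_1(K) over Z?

Take the total order a < b < c < d < e < f < g on the vertex set. Then K (dimension 1) consists of the simplices:

  0-simplices (7): a, b, c, d, e, f, g
  1-simplices (9): af, ag, bc, bg, cg, de, dg, eg, fg

so the chain groups are C_0 ≅ Z^7, C_1 ≅ Z^9.

Boundary ∂_1: C_1 → C_0 is given by ∂[p,q] = [q] − [p]. For instance
  ∂fg = g − f.
The resulting 7×9 matrix has rank 6, and its Smith normal form has invariant factors (1,1,1,1,1,1).

Computing H_k = (kernel of ∂_k) / (image of ∂_{k+1}):

  H_0: rank C_0 − rank ∂_1 = 7 − 6 = 1, and the invariant factors of ∂_1 are all 1, so H_0 = Z.
  H_1: rank ker ∂_1 − rank ∂_2 = (9 − 6) − 0 = 3, and there is no ∂_2, so H_1 = Z^3.

As a check, the Euler characteristic is 7 − 9 = -2, which agrees with 1 − 3 = -2.
(K is a triangulation of a wedge of 3 circles.)

H_0 ≅ Z,  H_1 ≅ Z^3.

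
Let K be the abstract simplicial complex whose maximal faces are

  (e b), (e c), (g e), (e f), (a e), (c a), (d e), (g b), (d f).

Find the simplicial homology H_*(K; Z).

K has 7 vertices, 9 edges.
rank ∂_0 = 0, rank ∂_1 = 6 ⇒ b_0 = 7 − 0 − 6 = 1; all invariant factors of ∂_1 are 1 so no torsion. So H_0 = Z.
rank ∂_1 = 6, rank ∂_2 = 0 ⇒ b_1 = 9 − 6 − 0 = 3. So H_1 = Z^3.

H_0 ≅ Z,  H_1 ≅ Z^3.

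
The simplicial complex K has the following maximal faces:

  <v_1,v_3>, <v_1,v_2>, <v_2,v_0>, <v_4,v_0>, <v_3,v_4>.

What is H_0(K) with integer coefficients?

H_0 ≅ Z.

K has 5 vertices, 5 edges.
rank ∂_0 = 0, rank ∂_1 = 4 ⇒ b_0 = 5 − 0 − 4 = 1; all invariant factors of ∂_1 are 1 so no torsion. So H_0 = Z.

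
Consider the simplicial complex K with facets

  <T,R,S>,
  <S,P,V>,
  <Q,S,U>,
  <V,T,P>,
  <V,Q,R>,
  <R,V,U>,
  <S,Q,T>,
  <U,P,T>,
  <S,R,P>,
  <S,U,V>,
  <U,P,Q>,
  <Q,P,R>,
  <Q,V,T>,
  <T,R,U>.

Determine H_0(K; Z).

H_0 ≅ Z.

We work with the vertex ordering P < Q < R < S < T < U < V. The simplices of K, each written with vertices in increasing order, are:

  0-simplices (7): P, Q, R, S, T, U, V
  1-simplices (21): PQ, PR, PS, PT, PU, PV, QR, QS, QT, QU, QV, RS, RT, RU, RV, ST, SU, SV, TU, TV, UV
  2-simplices (14): PQR, PQU, PRS, PSV, PTU, PTV, QRV, QST, QSU, QTV, RST, RTU, RUV, SUV

giving chain groups C_0 ≅ Z^7, C_1 ≅ Z^21, C_2 ≅ Z^14.

Boundary ∂_1: C_1 → C_0 is given by ∂[p,q] = [q] − [p].
The resulting 7×21 matrix has rank 6, and its Smith normal form has invariant factors (1,1,1,1,1,1).

Boundary ∂_2: C_2 → C_1 maps a triangle to the signed sum of its edges. For instance
  ∂PQR = QR − PR + PQ,
  ∂QSU = SU − QU + QS.
This gives a 21×14 integer matrix of rank 13; reducing to Smith normal form yields diagonal entries (1,1,1,1,1,1,1,1,1,1,1,1,1).

From H_k ≅ ker(∂_k) / im(∂_{k+1}) we obtain:

  H_0: rank C_0 − rank ∂_1 = 7 − 6 = 1, and the invariant factors of ∂_1 are all 1, so H_0 ≅ Z.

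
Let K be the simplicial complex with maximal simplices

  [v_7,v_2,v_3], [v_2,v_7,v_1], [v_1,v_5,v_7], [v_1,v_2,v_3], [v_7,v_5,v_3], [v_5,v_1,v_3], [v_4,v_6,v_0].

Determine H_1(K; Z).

Order the vertices as v_0 < v_1 < v_2 < v_3 < v_4 < v_5 < v_6 < v_7. Listing each simplex with vertices in this order, K has dimension 2 with simplices:

  0-simplices (8): [v_0], [v_1], [v_2], [v_3], [v_4], [v_5], [v_6], [v_7]
  1-simplices (12): [v_0,v_4], [v_0,v_6], [v_1,v_2], [v_1,v_3], [v_1,v_5], [v_1,v_7], [v_2,v_3], [v_2,v_7], [v_3,v_5], [v_3,v_7], [v_4,v_6], [v_5,v_7]
  2-simplices (7): [v_0,v_4,v_6], [v_1,v_2,v_3], [v_1,v_2,v_7], [v_1,v_3,v_5], [v_1,v_5,v_7], [v_2,v_3,v_7], [v_3,v_5,v_7]

Hence C_0 ≅ Z^8, C_1 ≅ Z^12, C_2 ≅ Z^7.

Boundary ∂_1: C_1 → C_0 sends each edge [p,q] (with p < q) to q − p. For instance
  ∂[v_4,v_6] = [v_6] − [v_4].
The 8×12 boundary matrix has rank 6 and Smith normal form diag(1,1,1,1,1,1).

The boundary map ∂_2: C_2 → C_1 sends each 2-simplex [p,q,r] to [q,r] − [p,r] + [p,q]. For instance
  ∂[v_1,v_2,v_7] = [v_2,v_7] − [v_1,v_7] + [v_1,v_2],
  ∂[v_2,v_3,v_7] = [v_3,v_7] − [v_2,v_7] + [v_2,v_3].
The 12×7 boundary matrix has rank 6 and Smith normal form diag(1,1,1,1,1,1).

Computing H_k = (kernel of ∂_k) / (image of ∂_{k+1}):

  H_1: rank ker ∂_1 − rank ∂_2 = (12 − 6) − 6 = 0, and the invariant factors of ∂_2 are all 1, so H_1 = 0.

H_1 = 0.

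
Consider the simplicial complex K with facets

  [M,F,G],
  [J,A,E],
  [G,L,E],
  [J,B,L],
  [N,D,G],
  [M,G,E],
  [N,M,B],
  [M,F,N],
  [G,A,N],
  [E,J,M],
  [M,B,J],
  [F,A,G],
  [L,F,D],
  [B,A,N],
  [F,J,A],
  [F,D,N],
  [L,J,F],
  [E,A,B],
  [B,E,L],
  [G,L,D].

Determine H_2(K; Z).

K has 10 vertices, 30 edges, 20 triangles.
rank ∂_2 = 20, rank ∂_3 = 0 ⇒ b_2 = 20 − 20 − 0 = 0. So H_2 = 0.

H_2 ≅ 0.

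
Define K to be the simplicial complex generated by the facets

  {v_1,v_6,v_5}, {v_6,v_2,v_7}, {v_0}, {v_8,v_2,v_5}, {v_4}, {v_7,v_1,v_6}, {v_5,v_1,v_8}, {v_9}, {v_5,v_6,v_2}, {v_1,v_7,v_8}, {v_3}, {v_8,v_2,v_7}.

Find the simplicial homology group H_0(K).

H_0 ≅ Z^5.

Take the total order v_0 < v_1 < v_2 < v_3 < v_4 < v_5 < v_6 < v_7 < v_8 < v_9 on the vertex set. Then K (dimension 2) consists of the simplices:

  0-simplices (10): [v_0], [v_1], [v_2], [v_3], [v_4], [v_5], [v_6], [v_7], [v_8], [v_9]
  1-simplices (12): [v_1,v_5], [v_1,v_6], [v_1,v_7], [v_1,v_8], [v_2,v_5], [v_2,v_6], [v_2,v_7], [v_2,v_8], [v_5,v_6], [v_5,v_8], [v_6,v_7], [v_7,v_8]
  2-simplices (8): [v_1,v_5,v_6], [v_1,v_5,v_8], [v_1,v_6,v_7], [v_1,v_7,v_8], [v_2,v_5,v_6], [v_2,v_5,v_8], [v_2,v_6,v_7], [v_2,v_7,v_8]

so the chain groups are C_0 ≅ Z^10, C_1 ≅ Z^12, C_2 ≅ Z^8.

∂_1: C_1 → C_0 is given by ∂[p,q] = [q] − [p]. For instance
  ∂[v_5,v_6] = [v_6] − [v_5].
As a 10×12 matrix over Z this has rank 5, with invariant factors (1,1,1,1,1).

Boundary ∂_2: C_2 → C_1 sends each 2-simplex [p,q,r] to [q,r] − [p,r] + [p,q]. For instance
  ∂[v_1,v_6,v_7] = [v_6,v_7] − [v_1,v_7] + [v_1,v_6],
  ∂[v_1,v_5,v_6] = [v_5,v_6] − [v_1,v_6] + [v_1,v_5].
This gives a 12×8 integer matrix of rank 7; reducing to Smith normal form yields diagonal entries (1,1,1,1,1,1,1).

Reading off H_k = ker ∂_k / im ∂_{k+1}:

  H_0: rank C_0 − rank ∂_1 = 10 − 5 = 5, and the invariant factors of ∂_1 are all 1, so H_0 ≅ Z^5.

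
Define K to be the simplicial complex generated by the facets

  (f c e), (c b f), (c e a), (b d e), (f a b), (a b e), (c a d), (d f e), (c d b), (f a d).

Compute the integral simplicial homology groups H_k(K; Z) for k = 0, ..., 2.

Take the total order a < b < c < d < e < f on the vertex set. Then K (dimension 2) consists of the simplices:

  0-simplices (6): a, b, c, d, e, f
  1-simplices (15): ab, ac, ad, ae, af, bc, bd, be, bf, cd, ce, cf, de, df, ef
  2-simplices (10): abe, abf, acd, ace, adf, bcd, bcf, bde, cef, def

Hence C_0 ≅ Z^6, C_1 ≅ Z^15, C_2 ≅ Z^10.

Boundary ∂_1: C_1 → C_0 maps an edge to its endpoints' difference, ∂[p,q] = q − p.
The resulting 6×15 matrix has rank 5, and its Smith normal form has invariant factors (1,1,1,1,1).

∂_2: C_2 → C_1 maps a triangle to the signed sum of its edges. For instance
  ∂def = ef − df + de,
  ∂bcd = cd − bd + bc.
The 15×10 boundary matrix has rank 10 and Smith normal form diag(1,1,1,1,1,1,1,1,1,2).

Now H_k = ker ∂_k / im ∂_{k+1}, so:

  H_0: rank C_0 − rank ∂_1 = 6 − 5 = 1, and the invariant factors of ∂_1 are all 1, so H_0 ≅ Z.
  H_1: rank ker ∂_1 − rank ∂_2 = (15 − 5) − 10 = 0, and ∂_2 has invariant factor 2 > 1, so H_1 ≅ Z/2.
  H_2: rank ker ∂_2 − rank ∂_3 = (10 − 10) − 0 = 0, and there is no ∂_3, so H_2 ≅ 0.

As a check, the Euler characteristic is 6 − 15 + 10 = 1, which agrees with 1 − 0 + 0 = 1.

H_0 = Z,  H_1 = Z/2,  H_2 = 0.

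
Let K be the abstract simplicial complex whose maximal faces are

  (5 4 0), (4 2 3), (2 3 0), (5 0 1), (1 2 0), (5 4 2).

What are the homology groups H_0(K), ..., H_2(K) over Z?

H_0 ≅ Z,  H_1 ≅ Z,  H_2 = 0.

We work with the vertex ordering 0 < 1 < 2 < 3 < 4 < 5. The simplices of K, each written with vertices in increasing order, are:

  0-simplices (6): [0], [1], [2], [3], [4], [5]
  1-simplices (12): [0,1], [0,2], [0,3], [0,4], [0,5], [1,2], [1,5], [2,3], [2,4], [2,5], [3,4], [4,5]
  2-simplices (6): [0,1,2], [0,1,5], [0,2,3], [0,4,5], [2,3,4], [2,4,5]

so the chain groups are C_0 ≅ Z^6, C_1 ≅ Z^12, C_2 ≅ Z^6.

∂_1: C_1 → C_0 is given by ∂[p,q] = [q] − [p]. For instance
  ∂[0,5] = [5] − [0].
The 6×12 boundary matrix has rank 5 and Smith normal form diag(1,1,1,1,1).

The boundary map ∂_2: C_2 → C_1 acts by ∂[p,q,r] = [q,r] − [p,r] + [p,q]. For instance
  ∂[0,4,5] = [4,5] − [0,5] + [0,4],
  ∂[2,3,4] = [3,4] − [2,4] + [2,3].
The resulting 12×6 matrix has rank 6, and its Smith normal form has invariant factors (1,1,1,1,1,1).

Now H_k = ker ∂_k / im ∂_{k+1}, so:

  H_0: rank C_0 − rank ∂_1 = 6 − 5 = 1, and the invariant factors of ∂_1 are all 1, so H_0 ≅ Z.
  H_1: rank ker ∂_1 − rank ∂_2 = (12 − 5) − 6 = 1, and the invariant factors of ∂_2 are all 1, so H_1 ≅ Z.
  H_2: rank ker ∂_2 − rank ∂_3 = (6 − 6) − 0 = 0, and there is no ∂_3, so H_2 ≅ 0.

As a check, the Euler characteristic is 6 − 12 + 6 = 0, which agrees with 1 − 1 + 0 = 0.
(K is a triangulation of the cylinder S^1 x I.)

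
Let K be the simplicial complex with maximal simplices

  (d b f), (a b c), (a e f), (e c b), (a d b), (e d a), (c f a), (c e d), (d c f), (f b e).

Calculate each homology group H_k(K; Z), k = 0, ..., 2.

Order the vertices as a < b < c < d < e < f. Listing each simplex with vertices in this order, K has dimension 2 with simplices:

  0-simplices (6): a, b, c, d, e, f
  1-simplices (15): ab, ac, ad, ae, af, bc, bd, be, bf, cd, ce, cf, de, df, ef
  2-simplices (10): abc, abd, acf, ade, aef, bce, bdf, bef, cde, cdf

Hence C_0 ≅ Z^6, C_1 ≅ Z^15, C_2 ≅ Z^10.

The boundary map ∂_1: C_1 → C_0 is given by ∂[p,q] = [q] − [p]. For instance
  ∂df = f − d.
This gives a 6×15 integer matrix of rank 5; reducing to Smith normal form yields diagonal entries (1,1,1,1,1).

Boundary ∂_2: C_2 → C_1 sends each 2-simplex [p,q,r] to [q,r] − [p,r] + [p,q]. For instance
  ∂cdf = df − cf + cd,
  ∂aef = ef − af + ae.
The resulting 15×10 matrix has rank 10, and its Smith normal form has invariant factors (1,1,1,1,1,1,1,1,1,2).

Now H_k = ker ∂_k / im ∂_{k+1}, so:

  H_0: rank C_0 − rank ∂_1 = 6 − 5 = 1, and the invariant factors of ∂_1 are all 1, so H_0 ≅ Z.
  H_1: rank ker ∂_1 − rank ∂_2 = (15 − 5) − 10 = 0, and ∂_2 has invariant factor 2 > 1, so H_1 ≅ Z/2Z.
  H_2: rank ker ∂_2 − rank ∂_3 = (10 − 10) − 0 = 0, and there is no ∂_3, so H_2 ≅ 0.

H_0 ≅ Z,  H_1 ≅ Z/2Z,  H_2 = 0.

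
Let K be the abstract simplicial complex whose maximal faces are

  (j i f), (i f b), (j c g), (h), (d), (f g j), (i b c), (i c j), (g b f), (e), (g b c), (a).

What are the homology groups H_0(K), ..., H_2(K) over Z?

Order the vertices as a < b < c < d < e < f < g < h < i < j. Listing each simplex with vertices in this order, K has dimension 2 with simplices:

  0-simplices (10): a, b, c, d, e, f, g, h, i, j
  1-simplices (12): bc, bf, bg, bi, cg, ci, cj, fg, fi, fj, gj, ij
  2-simplices (8): bcg, bci, bfg, bfi, cgj, cij, fgj, fij

giving chain groups C_0 ≅ Z^10, C_1 ≅ Z^12, C_2 ≅ Z^8.

The boundary map ∂_1: C_1 → C_0 is given by ∂[p,q] = [q] − [p].
As a 10×12 matrix over Z this has rank 5, with invariant factors (1,1,1,1,1).

∂_2: C_2 → C_1 sends each 2-simplex [p,q,r] to [q,r] − [p,r] + [p,q]. For instance
  ∂cgj = gj − cj + cg,
  ∂bfg = fg − bg + bf.
The 12×8 boundary matrix has rank 7 and Smith normal form diag(1,1,1,1,1,1,1).

From H_k ≅ ker(∂_k) / im(∂_{k+1}) we obtain:

  H_0: rank C_0 − rank ∂_1 = 10 − 5 = 5, and the invariant factors of ∂_1 are all 1, so H_0 ≅ Z^5.
  H_1: rank ker ∂_1 − rank ∂_2 = (12 − 5) − 7 = 0, and the invariant factors of ∂_2 are all 1, so H_1 ≅ 0.
  H_2: rank ker ∂_2 − rank ∂_3 = (8 − 7) − 0 = 1, and there is no ∂_3, so H_2 ≅ Z.

H_0 ≅ Z^5,  H_1 = 0,  H_2 ≅ Z.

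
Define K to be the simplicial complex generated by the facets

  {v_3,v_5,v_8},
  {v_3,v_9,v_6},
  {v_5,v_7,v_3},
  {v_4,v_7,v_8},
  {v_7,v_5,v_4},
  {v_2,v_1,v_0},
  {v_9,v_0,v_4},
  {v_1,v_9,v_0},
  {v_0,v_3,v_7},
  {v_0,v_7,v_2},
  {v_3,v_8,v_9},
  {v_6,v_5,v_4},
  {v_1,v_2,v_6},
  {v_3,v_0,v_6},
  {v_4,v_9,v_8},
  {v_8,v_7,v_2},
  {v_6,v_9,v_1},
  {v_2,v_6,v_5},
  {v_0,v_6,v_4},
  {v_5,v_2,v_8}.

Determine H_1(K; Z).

H_1 ≅ Z ⊕ Z/2.

Take the total order v_0 < v_1 < v_2 < v_3 < v_4 < v_5 < v_6 < v_7 < v_8 < v_9 on the vertex set. Then K (dimension 2) consists of the simplices:

  0-simplices (10): [v_0], [v_1], [v_2], [v_3], [v_4], [v_5], [v_6], [v_7], [v_8], [v_9]
  1-simplices (30): (30 of them)
  2-simplices (20): (20 of them)

so the chain groups are C_0 ≅ Z^10, C_1 ≅ Z^30, C_2 ≅ Z^20.

The boundary map ∂_1: C_1 → C_0 sends each edge [p,q] (with p < q) to q − p. For instance
  ∂[v_0,v_9] = [v_9] − [v_0].
This gives a 10×30 integer matrix of rank 9; reducing to Smith normal form yields diagonal entries (1,1,1,1,1,1,1,1,1).

Boundary ∂_2: C_2 → C_1 maps a triangle to the signed sum of its edges. For instance
  ∂[v_4,v_5,v_7] = [v_5,v_7] − [v_4,v_7] + [v_4,v_5],
  ∂[v_4,v_7,v_8] = [v_7,v_8] − [v_4,v_8] + [v_4,v_7].
The 30×20 boundary matrix has rank 20 and Smith normal form diag(1,1,1,1,1,1,1,1,1,1,1,1,1,1,1,1,1,1,1,2).

Computing H_k = (kernel of ∂_k) / (image of ∂_{k+1}):

  H_1: rank ker ∂_1 − rank ∂_2 = (30 − 9) − 20 = 1, and ∂_2 has invariant factor 2 > 1, so H_1 ≅ Z ⊕ Z/2.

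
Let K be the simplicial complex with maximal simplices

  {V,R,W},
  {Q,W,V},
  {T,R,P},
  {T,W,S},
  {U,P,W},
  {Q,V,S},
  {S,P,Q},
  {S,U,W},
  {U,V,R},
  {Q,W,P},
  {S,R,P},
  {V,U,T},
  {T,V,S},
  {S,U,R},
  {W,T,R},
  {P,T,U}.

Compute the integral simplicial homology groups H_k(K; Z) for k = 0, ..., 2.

H_0 = Z,  H_1 = Z^2,  H_2 = Z.

Order the vertices as P < Q < R < S < T < U < V < W. Listing each simplex with vertices in this order, K has dimension 2 with simplices:

  0-simplices (8): P, Q, R, S, T, U, V, W
  1-simplices (24): PQ, PR, PS, PT, PU, PW, QS, QV, QW, RS, RT, RU, RV, RW, ST, SU, SV, SW, TU, TV, TW, UV, UW, VW
  2-simplices (16): PQS, PQW, PRS, PRT, PTU, PUW, QSV, QVW, RSU, RTW, RUV, RVW, STV, STW, SUW, TUV

Hence C_0 ≅ Z^8, C_1 ≅ Z^24, C_2 ≅ Z^16.

∂_1: C_1 → C_0 is given by ∂[p,q] = [q] − [p]. For instance
  ∂PS = S − P.
This gives a 8×24 integer matrix of rank 7; reducing to Smith normal form yields diagonal entries (1,1,1,1,1,1,1).

The boundary map ∂_2: C_2 → C_1 maps a triangle to the signed sum of its edges. For instance
  ∂PUW = UW − PW + PU,
  ∂SUW = UW − SW + SU.
The resulting 24×16 matrix has rank 15, and its Smith normal form has invariant factors (1,1,1,1,1,1,1,1,1,1,1,1,1,1,1).

Now H_k = ker ∂_k / im ∂_{k+1}, so:

  H_0: rank C_0 − rank ∂_1 = 8 − 7 = 1, and the invariant factors of ∂_1 are all 1, so H_0 ≅ Z.
  H_1: rank ker ∂_1 − rank ∂_2 = (24 − 7) − 15 = 2, and the invariant factors of ∂_2 are all 1, so H_1 ≅ Z^2.
  H_2: rank ker ∂_2 − rank ∂_3 = (16 − 15) − 0 = 1, and there is no ∂_3, so H_2 ≅ Z.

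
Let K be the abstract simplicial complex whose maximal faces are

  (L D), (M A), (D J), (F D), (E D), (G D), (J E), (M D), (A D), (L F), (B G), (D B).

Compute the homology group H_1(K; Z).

Take the total order A < B < D < E < F < G < J < L < M on the vertex set. Then K (dimension 1) consists of the simplices:

  0-simplices (9): A, B, D, E, F, G, J, L, M
  1-simplices (12): AD, AM, BD, BG, DE, DF, DG, DJ, DL, DM, EJ, FL

Hence C_0 ≅ Z^9, C_1 ≅ Z^12.

Boundary ∂_1: C_1 → C_0 maps an edge to its endpoints' difference, ∂[p,q] = q − p.
The 9×12 boundary matrix has rank 8 and Smith normal form diag(1,1,1,1,1,1,1,1).

Now H_k = ker ∂_k / im ∂_{k+1}, so:

  H_1: rank ker ∂_1 − rank ∂_2 = (12 − 8) − 0 = 4, and there is no ∂_2, so H_1 = Z^4.

(K is a triangulation of a wedge of 4 circles.)

H_1 ≅ Z^4.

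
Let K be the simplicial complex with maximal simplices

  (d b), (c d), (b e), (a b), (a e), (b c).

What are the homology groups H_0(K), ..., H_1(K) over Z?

H_0 ≅ Z,  H_1 ≅ Z^2.

Fix the vertex order a < b < c < d < e and write every simplex with vertices in increasing order. Then dim K = 1 and the simplices of K are:

  0-simplices (5): a, b, c, d, e
  1-simplices (6): ab, ae, bc, bd, be, cd

giving chain groups C_0 ≅ Z^5, C_1 ≅ Z^6.

∂_1: C_1 → C_0 is given by ∂[p,q] = [q] − [p]. For instance
  ∂cd = d − c.
The resulting 5×6 matrix has rank 4, and its Smith normal form has invariant factors (1,1,1,1).

Computing H_k = (kernel of ∂_k) / (image of ∂_{k+1}):

  H_0: rank C_0 − rank ∂_1 = 5 − 4 = 1, and the invariant factors of ∂_1 are all 1, so H_0 ≅ Z.
  H_1: rank ker ∂_1 − rank ∂_2 = (6 − 4) − 0 = 2, and there is no ∂_2, so H_1 ≅ Z^2.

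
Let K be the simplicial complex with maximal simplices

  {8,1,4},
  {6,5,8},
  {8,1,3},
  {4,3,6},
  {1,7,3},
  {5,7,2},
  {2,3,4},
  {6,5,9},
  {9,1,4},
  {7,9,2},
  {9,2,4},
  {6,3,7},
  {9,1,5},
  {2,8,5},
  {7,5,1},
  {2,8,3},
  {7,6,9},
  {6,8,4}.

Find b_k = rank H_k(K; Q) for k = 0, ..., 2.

Order the vertices as 1 < 2 < 3 < 4 < 5 < 6 < 7 < 8 < 9. Listing each simplex with vertices in this order, K has dimension 2 with simplices:

  0-simplices (9): [1], [2], [3], [4], [5], [6], [7], [8], [9]
  1-simplices (27): (27 of them)
  2-simplices (18): [1,3,7], [1,3,8], [1,4,8], [1,4,9], [1,5,7], [1,5,9], [2,3,4], [2,3,8], [2,4,9], [2,5,7], [2,5,8], [2,7,9], [3,4,6], [3,6,7], [4,6,8], [5,6,8], [5,6,9], [6,7,9]

giving chain groups C_0 ≅ Z^9, C_1 ≅ Z^27, C_2 ≅ Z^18.

Boundary ∂_1: C_1 → C_0 sends each edge [p,q] (with p < q) to q − p. For instance
  ∂[3,4] = [4] − [3].
As a 9×27 matrix over Z this has rank 8, with invariant factors (1,1,1,1,1,1,1,1).

The boundary map ∂_2: C_2 → C_1 maps a triangle to the signed sum of its edges. For instance
  ∂[2,7,9] = [7,9] − [2,9] + [2,7],
  ∂[2,3,4] = [3,4] − [2,4] + [2,3].
The 27×18 boundary matrix has rank 18 and Smith normal form diag(1,1,1,1,1,1,1,1,1,1,1,1,1,1,1,1,1,2).

Reading off H_k = ker ∂_k / im ∂_{k+1}:

  H_0: rank C_0 − rank ∂_1 = 9 − 8 = 1, and the invariant factors of ∂_1 are all 1, so H_0 = Z.
  H_1: rank ker ∂_1 − rank ∂_2 = (27 − 8) − 18 = 1, and ∂_2 has invariant factor 2 > 1, so H_1 = Z ⊕ Z/2.
  H_2: rank ker ∂_2 − rank ∂_3 = (18 − 18) − 0 = 0, and there is no ∂_3, so H_2 = 0.

Hence the Betti numbers are b_0 = 1, b_1 = 1, b_2 = 0.

b_0 = 1, b_1 = 1, b_2 = 0.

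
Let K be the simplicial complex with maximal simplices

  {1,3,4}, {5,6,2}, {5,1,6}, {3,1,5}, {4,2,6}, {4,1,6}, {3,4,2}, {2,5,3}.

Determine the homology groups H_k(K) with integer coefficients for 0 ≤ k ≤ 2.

Fix the vertex order 1 < 2 < 3 < 4 < 5 < 6 and write every simplex with vertices in increasing order. Then dim K = 2 and the simplices of K are:

  0-simplices (6): [1], [2], [3], [4], [5], [6]
  1-simplices (12): [1,3], [1,4], [1,5], [1,6], [2,3], [2,4], [2,5], [2,6], [3,4], [3,5], [4,6], [5,6]
  2-simplices (8): [1,3,4], [1,3,5], [1,4,6], [1,5,6], [2,3,4], [2,3,5], [2,4,6], [2,5,6]

Hence C_0 ≅ Z^6, C_1 ≅ Z^12, C_2 ≅ Z^8.

The boundary map ∂_1: C_1 → C_0 is given by ∂[p,q] = [q] − [p].
As a 6×12 matrix over Z this has rank 5, with invariant factors (1,1,1,1,1).

Boundary ∂_2: C_2 → C_1 maps a triangle to the signed sum of its edges. For instance
  ∂[1,4,6] = [4,6] − [1,6] + [1,4],
  ∂[2,4,6] = [4,6] − [2,6] + [2,4].
The 12×8 boundary matrix has rank 7 and Smith normal form diag(1,1,1,1,1,1,1).

From H_k ≅ ker(∂_k) / im(∂_{k+1}) we obtain:

  H_0: rank C_0 − rank ∂_1 = 6 − 5 = 1, and the invariant factors of ∂_1 are all 1, so H_0 = Z.
  H_1: rank ker ∂_1 − rank ∂_2 = (12 − 5) − 7 = 0, and the invariant factors of ∂_2 are all 1, so H_1 = 0.
  H_2: rank ker ∂_2 − rank ∂_3 = (8 − 7) − 0 = 1, and there is no ∂_3, so H_2 = Z.

(K is a triangulation of the 2-sphere S^2.)

H_0 ≅ Z,  H_1 = 0,  H_2 ≅ Z.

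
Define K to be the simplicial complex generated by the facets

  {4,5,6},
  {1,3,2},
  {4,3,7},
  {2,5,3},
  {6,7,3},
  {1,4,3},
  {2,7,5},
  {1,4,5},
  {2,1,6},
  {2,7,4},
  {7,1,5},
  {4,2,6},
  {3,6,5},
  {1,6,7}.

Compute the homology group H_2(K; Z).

H_2 = Z.

Take the total order 1 < 2 < 3 < 4 < 5 < 6 < 7 on the vertex set. Then K (dimension 2) consists of the simplices:

  0-simplices (7): [1], [2], [3], [4], [5], [6], [7]
  1-simplices (21): [1,2], [1,3], [1,4], [1,5], [1,6], [1,7], [2,3], [2,4], [2,5], [2,6], [2,7], [3,4], [3,5], [3,6], [3,7], [4,5], [4,6], [4,7], [5,6], [5,7], [6,7]
  2-simplices (14): [1,2,3], [1,2,6], [1,3,4], [1,4,5], [1,5,7], [1,6,7], [2,3,5], [2,4,6], [2,4,7], [2,5,7], [3,4,7], [3,5,6], [3,6,7], [4,5,6]

giving chain groups C_0 ≅ Z^7, C_1 ≅ Z^21, C_2 ≅ Z^14.

Boundary ∂_1: C_1 → C_0 sends each edge [p,q] (with p < q) to q − p.
As a 7×21 matrix over Z this has rank 6, with invariant factors (1,1,1,1,1,1).

∂_2: C_2 → C_1 acts by ∂[p,q,r] = [q,r] − [p,r] + [p,q]. For instance
  ∂[2,4,7] = [4,7] − [2,7] + [2,4],
  ∂[1,2,6] = [2,6] − [1,6] + [1,2].
The resulting 21×14 matrix has rank 13, and its Smith normal form has invariant factors (1,1,1,1,1,1,1,1,1,1,1,1,1).

Computing H_k = (kernel of ∂_k) / (image of ∂_{k+1}):

  H_2: rank ker ∂_2 − rank ∂_3 = (14 − 13) − 0 = 1, and there is no ∂_3, so H_2 ≅ Z.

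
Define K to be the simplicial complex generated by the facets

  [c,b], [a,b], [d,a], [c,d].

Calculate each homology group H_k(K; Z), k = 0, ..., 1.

H_0 = Z,  H_1 = Z.

K has 4 vertices, 4 edges.
rank ∂_0 = 0, rank ∂_1 = 3 ⇒ b_0 = 4 − 0 − 3 = 1; all invariant factors of ∂_1 are 1 so no torsion. So H_0 ≅ Z.
rank ∂_1 = 3, rank ∂_2 = 0 ⇒ b_1 = 4 − 3 − 0 = 1. So H_1 ≅ Z.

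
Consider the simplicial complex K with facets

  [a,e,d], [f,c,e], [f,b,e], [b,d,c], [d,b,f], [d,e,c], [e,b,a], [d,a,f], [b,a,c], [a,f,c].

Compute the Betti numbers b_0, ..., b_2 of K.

Order the vertices as a < b < c < d < e < f. Listing each simplex with vertices in this order, K has dimension 2 with simplices:

  0-simplices (6): a, b, c, d, e, f
  1-simplices (15): ab, ac, ad, ae, af, bc, bd, be, bf, cd, ce, cf, de, df, ef
  2-simplices (10): abc, abe, acf, ade, adf, bcd, bdf, bef, cde, cef

so the chain groups are C_0 ≅ Z^6, C_1 ≅ Z^15, C_2 ≅ Z^10.

Boundary ∂_1: C_1 → C_0 maps an edge to its endpoints' difference, ∂[p,q] = q − p. For instance
  ∂ad = d − a.
The 6×15 boundary matrix has rank 5 and Smith normal form diag(1,1,1,1,1).

∂_2: C_2 → C_1 acts by ∂[p,q,r] = [q,r] − [p,r] + [p,q]. For instance
  ∂acf = cf − af + ac,
  ∂cde = de − ce + cd.
The 15×10 boundary matrix has rank 10 and Smith normal form diag(1,1,1,1,1,1,1,1,1,2).

Computing H_k = (kernel of ∂_k) / (image of ∂_{k+1}):

  H_0: rank C_0 − rank ∂_1 = 6 − 5 = 1, and the invariant factors of ∂_1 are all 1, so H_0 ≅ Z.
  H_1: rank ker ∂_1 − rank ∂_2 = (15 − 5) − 10 = 0, and ∂_2 has invariant factor 2 > 1, so H_1 ≅ Z/2.
  H_2: rank ker ∂_2 − rank ∂_3 = (10 − 10) − 0 = 0, and there is no ∂_3, so H_2 ≅ 0.

As a check, the Euler characteristic is 6 − 15 + 10 = 1, which agrees with 1 − 0 + 0 = 1.
(K is a triangulation of the real projective plane RP^2.)

Hence the Betti numbers are b_0 = 1, b_1 = 0, b_2 = 0.

b_0 = 1, b_1 = 0, b_2 = 0.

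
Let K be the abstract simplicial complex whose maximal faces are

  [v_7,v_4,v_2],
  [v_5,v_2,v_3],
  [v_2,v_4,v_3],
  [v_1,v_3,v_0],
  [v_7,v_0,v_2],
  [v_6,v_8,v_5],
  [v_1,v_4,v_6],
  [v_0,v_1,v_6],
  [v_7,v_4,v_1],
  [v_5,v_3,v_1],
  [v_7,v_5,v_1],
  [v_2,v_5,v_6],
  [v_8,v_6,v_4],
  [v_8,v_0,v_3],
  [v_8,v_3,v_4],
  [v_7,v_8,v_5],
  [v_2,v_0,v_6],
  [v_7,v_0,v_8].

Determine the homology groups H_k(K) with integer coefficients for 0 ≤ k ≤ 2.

Order the vertices as v_0 < v_1 < v_2 < v_3 < v_4 < v_5 < v_6 < v_7 < v_8. Listing each simplex with vertices in this order, K has dimension 2 with simplices:

  0-simplices (9): [v_0], [v_1], [v_2], [v_3], [v_4], [v_5], [v_6], [v_7], [v_8]
  1-simplices (27): (27 of them)
  2-simplices (18): (18 of them)

Hence C_0 ≅ Z^9, C_1 ≅ Z^27, C_2 ≅ Z^18.

Boundary ∂_1: C_1 → C_0 sends each edge [p,q] (with p < q) to q − p.
The 9×27 boundary matrix has rank 8 and Smith normal form diag(1,1,1,1,1,1,1,1).

The boundary map ∂_2: C_2 → C_1 acts by ∂[p,q,r] = [q,r] − [p,r] + [p,q]. For instance
  ∂[v_0,v_2,v_6] = [v_2,v_6] − [v_0,v_6] + [v_0,v_2],
  ∂[v_2,v_5,v_6] = [v_5,v_6] − [v_2,v_6] + [v_2,v_5].
The 27×18 boundary matrix has rank 17 and Smith normal form diag(1,1,1,1,1,1,1,1,1,1,1,1,1,1,1,1,1).

Now H_k = ker ∂_k / im ∂_{k+1}, so:

  H_0: rank C_0 − rank ∂_1 = 9 − 8 = 1, and the invariant factors of ∂_1 are all 1, so H_0 = Z.
  H_1: rank ker ∂_1 − rank ∂_2 = (27 − 8) − 17 = 2, and the invariant factors of ∂_2 are all 1, so H_1 = Z^2.
  H_2: rank ker ∂_2 − rank ∂_3 = (18 − 17) − 0 = 1, and there is no ∂_3, so H_2 = Z.

(K is a triangulation of the torus T^2.)

H_0 = Z,  H_1 = Z^2,  H_2 = Z.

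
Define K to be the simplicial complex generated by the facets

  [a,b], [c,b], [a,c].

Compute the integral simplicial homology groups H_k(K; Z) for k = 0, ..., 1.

H_0 = Z,  H_1 = Z.

K has 3 vertices, 3 edges.
rank ∂_0 = 0, rank ∂_1 = 2 ⇒ b_0 = 3 − 0 − 2 = 1; all invariant factors of ∂_1 are 1 so no torsion. So H_0 ≅ Z.
rank ∂_1 = 2, rank ∂_2 = 0 ⇒ b_1 = 3 − 2 − 0 = 1. So H_1 ≅ Z.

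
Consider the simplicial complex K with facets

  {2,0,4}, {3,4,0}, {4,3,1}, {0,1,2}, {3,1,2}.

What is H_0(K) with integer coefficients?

H_0 = Z.

Take the total order 0 < 1 < 2 < 3 < 4 on the vertex set. Then K (dimension 2) consists of the simplices:

  0-simplices (5): [0], [1], [2], [3], [4]
  1-simplices (10): [0,1], [0,2], [0,3], [0,4], [1,2], [1,3], [1,4], [2,3], [2,4], [3,4]
  2-simplices (5): [0,1,2], [0,2,4], [0,3,4], [1,2,3], [1,3,4]

Hence C_0 ≅ Z^5, C_1 ≅ Z^10, C_2 ≅ Z^5.

Boundary ∂_1: C_1 → C_0 is given by ∂[p,q] = [q] − [p].
The 5×10 boundary matrix has rank 4 and Smith normal form diag(1,1,1,1).

∂_2: C_2 → C_1 maps a triangle to the signed sum of its edges. For instance
  ∂[1,2,3] = [2,3] − [1,3] + [1,2],
  ∂[0,2,4] = [2,4] − [0,4] + [0,2].
The resulting 10×5 matrix has rank 5, and its Smith normal form has invariant factors (1,1,1,1,1).

Reading off H_k = ker ∂_k / im ∂_{k+1}:

  H_0: rank C_0 − rank ∂_1 = 5 − 4 = 1, and the invariant factors of ∂_1 are all 1, so H_0 ≅ Z.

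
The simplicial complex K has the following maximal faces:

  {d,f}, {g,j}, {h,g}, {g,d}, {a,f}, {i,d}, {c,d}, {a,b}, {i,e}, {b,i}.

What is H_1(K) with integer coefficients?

Order the vertices as a < b < c < d < e < f < g < h < i < j. Listing each simplex with vertices in this order, K has dimension 1 with simplices:

  0-simplices (10): a, b, c, d, e, f, g, h, i, j
  1-simplices (10): ab, af, bi, cd, df, dg, di, ei, gh, gj

giving chain groups C_0 ≅ Z^10, C_1 ≅ Z^10.

∂_1: C_1 → C_0 sends each edge [p,q] (with p < q) to q − p. For instance
  ∂cd = d − c.
The 10×10 boundary matrix has rank 9 and Smith normal form diag(1,1,1,1,1,1,1,1,1).

From H_k ≅ ker(∂_k) / im(∂_{k+1}) we obtain:

  H_1: rank ker ∂_1 − rank ∂_2 = (10 − 9) − 0 = 1, and there is no ∂_2, so H_1 ≅ Z.

H_1 ≅ Z.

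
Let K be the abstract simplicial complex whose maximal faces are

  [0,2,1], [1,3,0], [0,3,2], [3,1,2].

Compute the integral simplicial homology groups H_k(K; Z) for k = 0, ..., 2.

H_0 = Z,  H_1 = 0,  H_2 = Z.

We work with the vertex ordering 0 < 1 < 2 < 3. The simplices of K, each written with vertices in increasing order, are:

  0-simplices (4): [0], [1], [2], [3]
  1-simplices (6): [0,1], [0,2], [0,3], [1,2], [1,3], [2,3]
  2-simplices (4): [0,1,2], [0,1,3], [0,2,3], [1,2,3]

giving chain groups C_0 ≅ Z^4, C_1 ≅ Z^6, C_2 ≅ Z^4.

Boundary ∂_1: C_1 → C_0 is given by ∂[p,q] = [q] − [p]. For instance
  ∂[2,3] = [3] − [2].
The resulting 4×6 matrix has rank 3, and its Smith normal form has invariant factors (1,1,1).

Boundary ∂_2: C_2 → C_1 sends each 2-simplex [p,q,r] to [q,r] − [p,r] + [p,q]. For instance
  ∂[0,2,3] = [2,3] − [0,3] + [0,2],
  ∂[0,1,3] = [1,3] − [0,3] + [0,1].
As a 6×4 matrix over Z this has rank 3, with invariant factors (1,1,1).

From H_k ≅ ker(∂_k) / im(∂_{k+1}) we obtain:

  H_0: rank C_0 − rank ∂_1 = 4 − 3 = 1, and the invariant factors of ∂_1 are all 1, so H_0 = Z.
  H_1: rank ker ∂_1 − rank ∂_2 = (6 − 3) − 3 = 0, and the invariant factors of ∂_2 are all 1, so H_1 = 0.
  H_2: rank ker ∂_2 − rank ∂_3 = (4 − 3) − 0 = 1, and there is no ∂_3, so H_2 = Z.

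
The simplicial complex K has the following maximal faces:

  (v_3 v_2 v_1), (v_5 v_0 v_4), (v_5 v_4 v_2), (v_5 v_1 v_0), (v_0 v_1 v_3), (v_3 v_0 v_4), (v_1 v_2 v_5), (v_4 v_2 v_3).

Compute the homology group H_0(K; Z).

H_0 = Z.

Order the vertices as v_0 < v_1 < v_2 < v_3 < v_4 < v_5. Listing each simplex with vertices in this order, K has dimension 2 with simplices:

  0-simplices (6): [v_0], [v_1], [v_2], [v_3], [v_4], [v_5]
  1-simplices (12): [v_0,v_1], [v_0,v_3], [v_0,v_4], [v_0,v_5], [v_1,v_2], [v_1,v_3], [v_1,v_5], [v_2,v_3], [v_2,v_4], [v_2,v_5], [v_3,v_4], [v_4,v_5]
  2-simplices (8): [v_0,v_1,v_3], [v_0,v_1,v_5], [v_0,v_3,v_4], [v_0,v_4,v_5], [v_1,v_2,v_3], [v_1,v_2,v_5], [v_2,v_3,v_4], [v_2,v_4,v_5]

so the chain groups are C_0 ≅ Z^6, C_1 ≅ Z^12, C_2 ≅ Z^8.

The boundary map ∂_1: C_1 → C_0 maps an edge to its endpoints' difference, ∂[p,q] = q − p. For instance
  ∂[v_2,v_5] = [v_5] − [v_2].
The resulting 6×12 matrix has rank 5, and its Smith normal form has invariant factors (1,1,1,1,1).

Boundary ∂_2: C_2 → C_1 acts by ∂[p,q,r] = [q,r] − [p,r] + [p,q]. For instance
  ∂[v_1,v_2,v_3] = [v_2,v_3] − [v_1,v_3] + [v_1,v_2],
  ∂[v_0,v_4,v_5] = [v_4,v_5] − [v_0,v_5] + [v_0,v_4].
This gives a 12×8 integer matrix of rank 7; reducing to Smith normal form yields diagonal entries (1,1,1,1,1,1,1).

Computing H_k = (kernel of ∂_k) / (image of ∂_{k+1}):

  H_0: rank C_0 − rank ∂_1 = 6 − 5 = 1, and the invariant factors of ∂_1 are all 1, so H_0 ≅ Z.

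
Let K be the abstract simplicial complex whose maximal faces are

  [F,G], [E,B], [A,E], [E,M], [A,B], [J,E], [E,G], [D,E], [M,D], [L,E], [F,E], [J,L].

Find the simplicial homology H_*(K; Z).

Take the total order A < B < D < E < F < G < J < L < M on the vertex set. Then K (dimension 1) consists of the simplices:

  0-simplices (9): A, B, D, E, F, G, J, L, M
  1-simplices (12): AB, AE, BE, DE, DM, EF, EG, EJ, EL, EM, FG, JL

so the chain groups are C_0 ≅ Z^9, C_1 ≅ Z^12.

Boundary ∂_1: C_1 → C_0 is given by ∂[p,q] = [q] − [p].
The 9×12 boundary matrix has rank 8 and Smith normal form diag(1,1,1,1,1,1,1,1).

Now H_k = ker ∂_k / im ∂_{k+1}, so:

  H_0: rank C_0 − rank ∂_1 = 9 − 8 = 1, and the invariant factors of ∂_1 are all 1, so H_0 = Z.
  H_1: rank ker ∂_1 − rank ∂_2 = (12 − 8) − 0 = 4, and there is no ∂_2, so H_1 = Z^4.

H_0 = Z,  H_1 = Z^4.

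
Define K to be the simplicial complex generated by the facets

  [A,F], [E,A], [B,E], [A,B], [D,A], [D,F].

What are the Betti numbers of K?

Take the total order A < B < D < E < F on the vertex set. Then K (dimension 1) consists of the simplices:

  0-simplices (5): A, B, D, E, F
  1-simplices (6): AB, AD, AE, AF, BE, DF

so the chain groups are C_0 ≅ Z^5, C_1 ≅ Z^6.

Boundary ∂_1: C_1 → C_0 is given by ∂[p,q] = [q] − [p]. For instance
  ∂AF = F − A.
The 5×6 boundary matrix has rank 4 and Smith normal form diag(1,1,1,1).

Reading off H_k = ker ∂_k / im ∂_{k+1}:

  H_0: rank C_0 − rank ∂_1 = 5 − 4 = 1, and the invariant factors of ∂_1 are all 1, so H_0 = Z.
  H_1: rank ker ∂_1 − rank ∂_2 = (6 − 4) − 0 = 2, and there is no ∂_2, so H_1 = Z^2.

As a check, the Euler characteristic is 5 − 6 = -1, which agrees with 1 − 2 = -1.

Hence the Betti numbers are b_0 = 1, b_1 = 2.

b_0 = 1, b_1 = 2.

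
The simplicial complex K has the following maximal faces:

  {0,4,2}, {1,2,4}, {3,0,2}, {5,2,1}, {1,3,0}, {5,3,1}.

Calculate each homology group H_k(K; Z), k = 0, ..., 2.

H_0 ≅ Z,  H_1 ≅ Z,  H_2 = 0.

K has 6 vertices, 12 edges, 6 triangles.
rank ∂_0 = 0, rank ∂_1 = 5 ⇒ b_0 = 6 − 0 − 5 = 1; all invariant factors of ∂_1 are 1 so no torsion. So H_0 ≅ Z.
rank ∂_1 = 5, rank ∂_2 = 6 ⇒ b_1 = 12 − 5 − 6 = 1; all invariant factors of ∂_2 are 1 so no torsion. So H_1 ≅ Z.
rank ∂_2 = 6, rank ∂_3 = 0 ⇒ b_2 = 6 − 6 − 0 = 0. So H_2 ≅ 0.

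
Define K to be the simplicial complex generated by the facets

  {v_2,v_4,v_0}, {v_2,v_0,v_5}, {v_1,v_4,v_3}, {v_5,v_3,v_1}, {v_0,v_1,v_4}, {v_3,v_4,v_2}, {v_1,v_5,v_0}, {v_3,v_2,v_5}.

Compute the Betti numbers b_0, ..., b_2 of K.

K has 6 vertices, 12 edges, 8 triangles.
rank ∂_0 = 0, rank ∂_1 = 5 ⇒ b_0 = 6 − 0 − 5 = 1; all invariant factors of ∂_1 are 1 so no torsion. So H_0 ≅ Z.
rank ∂_1 = 5, rank ∂_2 = 7 ⇒ b_1 = 12 − 5 − 7 = 0; all invariant factors of ∂_2 are 1 so no torsion. So H_1 ≅ 0.
rank ∂_2 = 7, rank ∂_3 = 0 ⇒ b_2 = 8 − 7 − 0 = 1. So H_2 ≅ Z.

b_0 = 1, b_1 = 0, b_2 = 1.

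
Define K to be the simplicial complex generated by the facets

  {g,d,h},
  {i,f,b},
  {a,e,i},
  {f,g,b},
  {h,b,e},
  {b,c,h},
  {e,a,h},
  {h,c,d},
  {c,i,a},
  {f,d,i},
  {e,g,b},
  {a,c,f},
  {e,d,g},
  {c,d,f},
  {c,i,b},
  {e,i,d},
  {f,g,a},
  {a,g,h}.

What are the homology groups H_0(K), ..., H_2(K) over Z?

We work with the vertex ordering a < b < c < d < e < f < g < h < i. The simplices of K, each written with vertices in increasing order, are:

  0-simplices (9): a, b, c, d, e, f, g, h, i
  1-simplices (27): ac, ae, af, ag, ah, ai, bc, be, bf, bg, bh, bi, cd, cf, ch, ci, de, df, dg, dh, di, eg, eh, ei, fg, fi, gh
  2-simplices (18): acf, aci, aeh, aei, afg, agh, bch, bci, beg, beh, bfg, bfi, cdf, cdh, deg, dei, dfi, dgh

giving chain groups C_0 ≅ Z^9, C_1 ≅ Z^27, C_2 ≅ Z^18.

The boundary map ∂_1: C_1 → C_0 sends each edge [p,q] (with p < q) to q − p.
The resulting 9×27 matrix has rank 8, and its Smith normal form has invariant factors (1,1,1,1,1,1,1,1).

The boundary map ∂_2: C_2 → C_1 acts by ∂[p,q,r] = [q,r] − [p,r] + [p,q]. For instance
  ∂bfi = fi − bi + bf,
  ∂acf = cf − af + ac.
The 27×18 boundary matrix has rank 18 and Smith normal form diag(1,1,1,1,1,1,1,1,1,1,1,1,1,1,1,1,1,2).

Now H_k = ker ∂_k / im ∂_{k+1}, so:

  H_0: rank C_0 − rank ∂_1 = 9 − 8 = 1, and the invariant factors of ∂_1 are all 1, so H_0 ≅ Z.
  H_1: rank ker ∂_1 − rank ∂_2 = (27 − 8) − 18 = 1, and ∂_2 has invariant factor 2 > 1, so H_1 ≅ Z ⊕ Z/2.
  H_2: rank ker ∂_2 − rank ∂_3 = (18 − 18) − 0 = 0, and there is no ∂_3, so H_2 ≅ 0.

H_0 ≅ Z,  H_1 ≅ Z ⊕ Z/2,  H_2 = 0.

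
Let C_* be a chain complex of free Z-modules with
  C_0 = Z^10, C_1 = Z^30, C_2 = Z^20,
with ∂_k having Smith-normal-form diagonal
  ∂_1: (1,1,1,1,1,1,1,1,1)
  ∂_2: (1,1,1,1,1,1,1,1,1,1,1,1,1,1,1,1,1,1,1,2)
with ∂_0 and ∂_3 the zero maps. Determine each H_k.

H_0 ≅ Z,  H_1 ≅ Z ⊕ Z_2,  H_2 = 0.

H_0: b_0 = 10 − 0 − 9 = 1; torsion from ∂_1 factors > 1: none. So H_0 ≅ Z.
H_1: b_1 = 30 − 9 − 20 = 1; torsion from ∂_2 factors > 1: [2]. So H_1 ≅ Z ⊕ Z_2.
H_2: b_2 = 20 − 20 − 0 = 0; torsion from ∂_3 factors > 1: none. So H_2 ≅ 0.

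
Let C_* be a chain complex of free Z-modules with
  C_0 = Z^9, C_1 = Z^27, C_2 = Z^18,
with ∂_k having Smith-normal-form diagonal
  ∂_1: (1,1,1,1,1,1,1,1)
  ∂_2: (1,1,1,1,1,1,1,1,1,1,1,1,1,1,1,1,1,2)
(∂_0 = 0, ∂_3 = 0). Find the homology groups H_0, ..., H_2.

H_0: b_0 = 9 − 0 − 8 = 1; torsion from ∂_1 factors > 1: none. So H_0 = Z.
H_1: b_1 = 27 − 8 − 18 = 1; torsion from ∂_2 factors > 1: [2]. So H_1 = Z ⊕ Z/2.
H_2: b_2 = 18 − 18 − 0 = 0; torsion from ∂_3 factors > 1: none. So H_2 = 0.

H_0 = Z,  H_1 = Z ⊕ Z/2,  H_2 = 0.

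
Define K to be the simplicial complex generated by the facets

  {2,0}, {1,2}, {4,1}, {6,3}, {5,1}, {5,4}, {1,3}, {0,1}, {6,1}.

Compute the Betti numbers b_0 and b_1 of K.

Take the total order 0 < 1 < 2 < 3 < 4 < 5 < 6 on the vertex set. Then K (dimension 1) consists of the simplices:

  0-simplices (7): [0], [1], [2], [3], [4], [5], [6]
  1-simplices (9): [0,1], [0,2], [1,2], [1,3], [1,4], [1,5], [1,6], [3,6], [4,5]

Hence C_0 ≅ Z^7, C_1 ≅ Z^9.

Boundary ∂_1: C_1 → C_0 is given by ∂[p,q] = [q] − [p].
The 7×9 boundary matrix has rank 6 and Smith normal form diag(1,1,1,1,1,1).

Now H_k = ker ∂_k / im ∂_{k+1}, so:

  H_0: rank C_0 − rank ∂_1 = 7 − 6 = 1, and the invariant factors of ∂_1 are all 1, so H_0 ≅ Z.
  H_1: rank ker ∂_1 − rank ∂_2 = (9 − 6) − 0 = 3, and there is no ∂_2, so H_1 ≅ Z^3.

As a check, the Euler characteristic is 7 − 9 = -2, which agrees with 1 − 3 = -2.
(K is a triangulation of a wedge of 3 circles.)

Hence the Betti numbers are b_0 = 1, b_1 = 3.

b_0 = 1, b_1 = 3.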